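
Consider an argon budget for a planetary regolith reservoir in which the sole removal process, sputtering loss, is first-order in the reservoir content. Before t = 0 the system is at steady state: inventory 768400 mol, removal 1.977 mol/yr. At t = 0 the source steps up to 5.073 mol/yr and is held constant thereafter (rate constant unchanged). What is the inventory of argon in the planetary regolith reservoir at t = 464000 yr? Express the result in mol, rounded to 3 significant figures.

The sink rate constant is k = F₀/M₀ = 1.977/768400 = 2.573×10^-6 yr⁻¹.
Solving dM/dt = F₁ − kM with M(0) = M₀ gives M(t) = F₁/k + (M₀ − F₁/k)·e^(−kt).
F₁/k = 5.073/2.573×10^-6 = 1.9717×10^6 mol; kt = 2.573×10^-6 × 464000 = 1.194, e^(−kt) = 0.3031.
M(464000) = 1.9717×10^6 + (768400 − 1.9717×10^6) × 0.3031 = 1.9717×10^6 − 364700 = 1.6070×10^6 mol.

1.61×10^6 mol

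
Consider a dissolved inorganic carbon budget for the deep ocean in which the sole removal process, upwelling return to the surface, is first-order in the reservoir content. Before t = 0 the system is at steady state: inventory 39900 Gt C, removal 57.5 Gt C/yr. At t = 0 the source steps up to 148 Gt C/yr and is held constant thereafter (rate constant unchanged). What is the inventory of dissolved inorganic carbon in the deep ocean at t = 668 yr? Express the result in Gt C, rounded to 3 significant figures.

Residence time τ = M₀/F₀ = 693.9 yr. The eventual steady state is M_∞ = M₀·(F₁/F₀) = 39900 × 148/57.5 = 102700 Gt C.
The anomaly ΔM(t) = M(t) − M_∞ decays as ΔM₀·e^(−t/τ) with ΔM₀ = 39900 − 102700 = −62800 Gt C.
At t = 668 yr, e^(−t/τ) = e^(−0.9627) = 0.3819, so ΔM = −23980 Gt C and M = 102700 − 23980 = 78718 Gt C.

78700 Gt C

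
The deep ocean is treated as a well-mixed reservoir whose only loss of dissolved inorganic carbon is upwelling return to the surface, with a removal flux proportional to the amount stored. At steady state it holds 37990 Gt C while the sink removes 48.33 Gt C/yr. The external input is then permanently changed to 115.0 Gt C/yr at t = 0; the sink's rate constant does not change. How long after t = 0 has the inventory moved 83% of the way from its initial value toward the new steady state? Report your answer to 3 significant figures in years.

1390 yr

τ = M₀/F₀ = 37990/48.33 = 786.1 yr.
The remaining gap fraction is e^(−t/τ); 83% covered ⇒ e^(−t/τ) = 0.170.
t = −τ ln(0.170) = 786.1 × 1.772 = 1393 yr.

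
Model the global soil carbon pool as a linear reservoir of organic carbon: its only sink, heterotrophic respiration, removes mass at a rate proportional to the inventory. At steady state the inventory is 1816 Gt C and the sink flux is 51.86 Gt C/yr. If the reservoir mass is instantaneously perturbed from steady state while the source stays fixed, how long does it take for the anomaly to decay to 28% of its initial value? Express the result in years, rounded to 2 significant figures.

45 yr

For a linear reservoir the anomaly decays as exp(−t/τ) with τ = M/F = 1816/51.86 = 35.02 yr.
exp(−t/τ) = 0.28 ⇒ t = −τ ln(0.28) = 35.02 × 1.273 = 44.58 yr.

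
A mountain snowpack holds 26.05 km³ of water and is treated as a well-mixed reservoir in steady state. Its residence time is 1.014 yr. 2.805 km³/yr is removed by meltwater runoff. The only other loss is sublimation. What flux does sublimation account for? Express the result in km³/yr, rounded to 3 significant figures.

Total removal F = M/τ = 26.05 / 1.014 = 25.69 km³/yr.
Sublimation = F − (2.805) = 25.69 − 2.805 = 22.89 km³/yr.

22.9 km³/yr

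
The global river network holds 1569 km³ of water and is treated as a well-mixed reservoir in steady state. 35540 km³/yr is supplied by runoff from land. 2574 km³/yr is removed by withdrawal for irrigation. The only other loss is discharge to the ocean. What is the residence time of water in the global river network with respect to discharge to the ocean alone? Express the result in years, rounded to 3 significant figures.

0.0476 yr

At steady state ΣF_in = ΣF_out.
ΣF_in = 35540 km³/yr.
Discharge to the ocean flux = ΣF_in − (2574) = 35540 − 2574 = 32970 km³/yr.
τ = M / F = 1569 / 32970 = 0.04759 yr.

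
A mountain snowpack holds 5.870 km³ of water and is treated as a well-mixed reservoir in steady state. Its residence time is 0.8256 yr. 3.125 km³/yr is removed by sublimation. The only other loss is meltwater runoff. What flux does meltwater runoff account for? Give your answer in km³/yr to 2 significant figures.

Total removal F = M/τ = 5.870 / 0.8256 = 7.110 km³/yr.
Meltwater runoff = F − (3.125) = 7.110 − 3.125 = 3.985 km³/yr.

4.0 km³/yr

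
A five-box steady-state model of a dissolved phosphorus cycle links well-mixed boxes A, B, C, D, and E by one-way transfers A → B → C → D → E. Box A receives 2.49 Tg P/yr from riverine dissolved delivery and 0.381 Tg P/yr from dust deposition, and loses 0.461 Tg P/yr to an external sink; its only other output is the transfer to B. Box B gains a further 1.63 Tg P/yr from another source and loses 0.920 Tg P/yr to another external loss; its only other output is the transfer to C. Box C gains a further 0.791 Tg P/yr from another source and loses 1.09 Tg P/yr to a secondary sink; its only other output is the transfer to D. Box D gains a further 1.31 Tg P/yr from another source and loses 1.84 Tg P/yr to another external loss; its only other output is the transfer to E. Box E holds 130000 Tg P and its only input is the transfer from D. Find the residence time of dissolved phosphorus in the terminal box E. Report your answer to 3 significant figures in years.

Box A: F(A→B) = (2.49 + 0.381) − 0.461 = 2.4100 Tg P/yr.
Box B: F(B→C) = (2.4100 + 1.63) − 0.920 = 3.1200 Tg P/yr.
Box C: F(C→D) = (3.1200 + 0.791) − 1.09 = 2.8210 Tg P/yr.
Box D: F(D→E) = (2.8210 + 1.31) − 1.84 = 2.2910 Tg P/yr.
Box E throughput = its input = 2.2910 Tg P/yr; τ = 130000 / 2.2910 = 56740 yr.

56700 yr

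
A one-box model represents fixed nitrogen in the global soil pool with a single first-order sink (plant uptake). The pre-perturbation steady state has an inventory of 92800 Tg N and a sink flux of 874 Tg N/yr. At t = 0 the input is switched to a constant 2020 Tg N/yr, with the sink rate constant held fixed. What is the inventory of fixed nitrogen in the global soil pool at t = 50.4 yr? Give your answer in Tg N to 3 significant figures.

τ = M₀/F₀ = 92800/874 = 106.2 yr; rate constant k = 1/τ.
New steady state M_∞ = F₁/k = F₁·τ = 2020 × 106.2 = 214480 Tg N.
M(t) = M_∞ + (M₀ − M_∞)·e^(−t/τ); t/τ = 50.4/106.2 = 0.4747, so e^(−t/τ) = 0.6221.
M(t) = 214480 − 121700 × 0.6221 = 138780 Tg N.

139000 Tg N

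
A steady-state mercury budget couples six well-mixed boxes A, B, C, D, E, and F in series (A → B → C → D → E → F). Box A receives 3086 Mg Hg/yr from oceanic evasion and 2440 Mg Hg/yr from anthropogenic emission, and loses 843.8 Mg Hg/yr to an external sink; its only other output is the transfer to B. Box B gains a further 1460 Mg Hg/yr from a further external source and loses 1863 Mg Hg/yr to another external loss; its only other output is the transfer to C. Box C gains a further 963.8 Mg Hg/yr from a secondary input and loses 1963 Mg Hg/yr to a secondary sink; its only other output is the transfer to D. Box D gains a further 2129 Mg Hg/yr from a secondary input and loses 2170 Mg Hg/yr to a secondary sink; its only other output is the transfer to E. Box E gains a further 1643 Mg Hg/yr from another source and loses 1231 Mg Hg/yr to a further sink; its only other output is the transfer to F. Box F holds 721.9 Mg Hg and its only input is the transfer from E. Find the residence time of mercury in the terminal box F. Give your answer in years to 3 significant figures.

Box A: F(A→B) = (3086 + 2440) − 843.8 = 4682.2 Mg Hg/yr.
Box B: F(B→C) = (4682.2 + 1460) − 1863 = 4279.2 Mg Hg/yr.
Box C: F(C→D) = (4279.2 + 963.8) − 1963 = 3280.0 Mg Hg/yr.
Box D: F(D→E) = (3280.0 + 2129) − 2170 = 3239.0 Mg Hg/yr.
Box E: F(E→F) = (3239.0 + 1643) − 1231 = 3651.0 Mg Hg/yr.
Box F throughput = its input = 3651.0 Mg Hg/yr; τ = 721.9 / 3651.0 = 0.1977 yr.

0.198 yr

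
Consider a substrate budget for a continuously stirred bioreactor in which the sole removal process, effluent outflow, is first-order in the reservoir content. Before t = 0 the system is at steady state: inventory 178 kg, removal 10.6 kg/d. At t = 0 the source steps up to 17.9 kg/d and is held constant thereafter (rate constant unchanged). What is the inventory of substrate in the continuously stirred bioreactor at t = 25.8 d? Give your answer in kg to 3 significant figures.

τ = M₀/F₀ = 178/10.6 = 16.79 d; rate constant k = 1/τ.
New steady state M_∞ = F₁/k = F₁·τ = 17.9 × 16.79 = 300.58 kg.
M(t) = M_∞ + (M₀ − M_∞)·e^(−t/τ); t/τ = 25.8/16.79 = 1.536, so e^(−t/τ) = 0.2152.
M(t) = 300.58 − 122.6 × 0.2152 = 274.21 kg.

274 kg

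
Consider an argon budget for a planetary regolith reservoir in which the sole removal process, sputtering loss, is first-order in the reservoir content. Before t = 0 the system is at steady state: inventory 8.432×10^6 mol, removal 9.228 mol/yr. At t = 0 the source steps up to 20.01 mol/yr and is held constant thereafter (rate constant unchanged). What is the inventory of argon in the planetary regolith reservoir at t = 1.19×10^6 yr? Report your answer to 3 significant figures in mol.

τ = M₀/F₀ = 8.432×10^6/9.228 = 913700 yr; rate constant k = 1/τ.
New steady state M_∞ = F₁/k = F₁·τ = 20.01 × 913700 = 1.8284×10^7 mol.
M(t) = M_∞ + (M₀ − M_∞)·e^(−t/τ); t/τ = 1.19×10^6/913700 = 1.302, so e^(−t/τ) = 0.2719.
M(t) = 1.8284×10^7 − 9.852×10^6 × 0.2719 = 1.5605×10^7 mol.

1.56×10^7 mol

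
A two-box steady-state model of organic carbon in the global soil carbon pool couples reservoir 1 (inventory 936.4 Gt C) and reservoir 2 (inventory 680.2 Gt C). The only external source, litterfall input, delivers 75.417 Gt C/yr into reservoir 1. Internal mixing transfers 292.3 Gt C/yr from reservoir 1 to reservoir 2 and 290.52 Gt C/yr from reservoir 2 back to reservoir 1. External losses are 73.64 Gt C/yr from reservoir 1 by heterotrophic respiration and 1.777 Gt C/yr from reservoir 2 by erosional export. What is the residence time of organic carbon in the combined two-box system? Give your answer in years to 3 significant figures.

21.4 yr

Treat the two boxes together as one reservoir: the mixing fluxes between them are internal recycling, so τ = ΣM / Σ(external losses).
M_total = 936.4 + 680.2 = 1616.6 Gt C.
ΣF_external_out = 73.64 + 1.777 = 75.417 Gt C/yr.
τ = M_total / ΣF_ext = 1616.6 / 75.417 = 21.44 yr.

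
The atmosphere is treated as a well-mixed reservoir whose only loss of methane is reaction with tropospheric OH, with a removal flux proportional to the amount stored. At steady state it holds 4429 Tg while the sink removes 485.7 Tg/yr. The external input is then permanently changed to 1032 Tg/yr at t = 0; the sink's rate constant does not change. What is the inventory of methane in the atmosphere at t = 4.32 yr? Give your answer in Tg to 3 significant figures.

τ = M₀/F₀ = 4429/485.7 = 9.119 yr; rate constant k = 1/τ.
New steady state M_∞ = F₁/k = F₁·τ = 1032 × 9.119 = 9410.6 Tg.
M(t) = M_∞ + (M₀ − M_∞)·e^(−t/τ); t/τ = 4.32/9.119 = 0.4737, so e^(−t/τ) = 0.6227.
M(t) = 9410.6 − 4982 × 0.6227 = 6308.7 Tg.

6310 Tg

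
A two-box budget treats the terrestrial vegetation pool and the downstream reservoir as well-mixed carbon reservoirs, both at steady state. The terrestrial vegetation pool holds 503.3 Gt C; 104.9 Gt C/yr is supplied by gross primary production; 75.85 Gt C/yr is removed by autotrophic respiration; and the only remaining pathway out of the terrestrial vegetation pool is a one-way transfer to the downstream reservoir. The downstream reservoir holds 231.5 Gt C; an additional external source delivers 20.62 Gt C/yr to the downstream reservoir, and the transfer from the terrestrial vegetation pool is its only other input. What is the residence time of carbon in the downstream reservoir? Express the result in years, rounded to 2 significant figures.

Balance the terrestrial vegetation pool: ΣF_in = 104.90 Gt C/yr.
Transfer to the downstream reservoir = ΣF_in − (75.85) = 29.050 Gt C/yr.
Total input to the downstream reservoir = 29.050 + 20.62 = 49.670 Gt C/yr; at steady state this equals its total output.
τ = M / F = 231.5 / 49.670 = 4.661 yr.

4.7 yr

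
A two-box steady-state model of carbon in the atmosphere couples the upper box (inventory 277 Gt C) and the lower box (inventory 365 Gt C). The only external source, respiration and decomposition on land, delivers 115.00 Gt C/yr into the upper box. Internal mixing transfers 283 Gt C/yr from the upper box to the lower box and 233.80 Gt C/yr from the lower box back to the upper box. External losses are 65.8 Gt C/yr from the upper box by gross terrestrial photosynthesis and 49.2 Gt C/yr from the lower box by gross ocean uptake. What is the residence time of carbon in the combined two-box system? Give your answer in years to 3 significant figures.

Residence time in the combined system uses the total inventory and the total *external* removal — internal exchanges between the two boxes cancel.
M_total = 277 + 365 = 642.00 Gt C.
ΣF_external_out = 65.8 + 49.2 = 115.00 Gt C/yr.
τ = M_total / ΣF_ext = 642.00 / 115.00 = 5.583 yr.

5.58 yr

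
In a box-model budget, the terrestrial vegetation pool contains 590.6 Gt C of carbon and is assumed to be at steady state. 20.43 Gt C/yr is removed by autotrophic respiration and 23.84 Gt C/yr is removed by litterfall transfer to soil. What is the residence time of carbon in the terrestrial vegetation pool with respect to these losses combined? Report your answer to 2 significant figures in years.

Total removal = 20.43 + 23.84 = 44.270 Gt C/yr.
τ = M / ΣF_out = 590.6 / 44.270 = 13.34 yr.

13 yr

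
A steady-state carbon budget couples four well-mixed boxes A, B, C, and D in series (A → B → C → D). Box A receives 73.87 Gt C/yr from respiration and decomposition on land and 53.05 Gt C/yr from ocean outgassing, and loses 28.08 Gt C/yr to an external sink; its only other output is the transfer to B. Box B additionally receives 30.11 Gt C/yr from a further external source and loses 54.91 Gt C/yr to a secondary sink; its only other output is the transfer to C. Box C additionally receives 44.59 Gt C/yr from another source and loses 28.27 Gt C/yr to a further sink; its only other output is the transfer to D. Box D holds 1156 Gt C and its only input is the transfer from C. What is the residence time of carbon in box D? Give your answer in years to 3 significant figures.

12.8 yr

Box A: F(A→B) = (73.87 + 53.05) − 28.08 = 98.840 Gt C/yr.
Box B: F(B→C) = (98.840 + 30.11) − 54.91 = 74.040 Gt C/yr.
Box C: F(C→D) = (74.040 + 44.59) − 28.27 = 90.360 Gt C/yr.
Box D throughput = its input = 90.360 Gt C/yr; τ = 1156 / 90.360 = 12.79 yr.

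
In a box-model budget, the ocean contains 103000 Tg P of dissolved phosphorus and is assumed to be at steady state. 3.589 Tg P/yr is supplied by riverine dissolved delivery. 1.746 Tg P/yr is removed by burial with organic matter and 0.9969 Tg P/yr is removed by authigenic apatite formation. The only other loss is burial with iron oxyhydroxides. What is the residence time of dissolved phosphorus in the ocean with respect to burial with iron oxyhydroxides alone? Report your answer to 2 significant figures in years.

120000 yr

At steady state ΣF_in = ΣF_out.
ΣF_in = 3.5890 Tg P/yr.
Burial with iron oxyhydroxides flux = ΣF_in − (1.746 + 0.9969) = 3.5890 − 2.743 = 0.8461 Tg P/yr.
τ = M / F = 103000 / 0.8461 = 121700 yr.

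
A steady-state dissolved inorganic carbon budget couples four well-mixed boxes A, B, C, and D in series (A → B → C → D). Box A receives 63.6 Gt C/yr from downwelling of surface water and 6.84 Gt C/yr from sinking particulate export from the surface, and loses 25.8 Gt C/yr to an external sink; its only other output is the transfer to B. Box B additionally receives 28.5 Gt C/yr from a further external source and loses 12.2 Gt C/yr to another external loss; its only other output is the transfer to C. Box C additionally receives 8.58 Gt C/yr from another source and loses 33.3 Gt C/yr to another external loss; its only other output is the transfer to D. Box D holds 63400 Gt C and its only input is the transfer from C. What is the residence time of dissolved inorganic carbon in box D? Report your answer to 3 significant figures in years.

Box A: F(A→B) = (63.6 + 6.84) − 25.8 = 44.640 Gt C/yr.
Box B: F(B→C) = (44.640 + 28.5) − 12.2 = 60.940 Gt C/yr.
Box C: F(C→D) = (60.940 + 8.58) − 33.3 = 36.220 Gt C/yr.
Box D throughput = its input = 36.220 Gt C/yr; τ = 63400 / 36.220 = 1750 yr.

1750 yr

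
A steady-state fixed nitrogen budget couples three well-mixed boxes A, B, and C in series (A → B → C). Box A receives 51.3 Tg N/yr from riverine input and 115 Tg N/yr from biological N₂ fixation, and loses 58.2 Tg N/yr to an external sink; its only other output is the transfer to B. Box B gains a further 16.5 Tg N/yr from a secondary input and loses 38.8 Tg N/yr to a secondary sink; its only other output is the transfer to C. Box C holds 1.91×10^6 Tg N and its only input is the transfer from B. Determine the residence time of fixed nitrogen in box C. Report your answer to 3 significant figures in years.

22300 yr

Box A: F(A→B) = (51.3 + 115) − 58.2 = 108.10 Tg N/yr.
Box B: F(B→C) = (108.10 + 16.5) − 38.8 = 85.800 Tg N/yr.
Box C throughput = its input = 85.800 Tg N/yr; τ = 1.91×10^6 / 85.800 = 22260 yr.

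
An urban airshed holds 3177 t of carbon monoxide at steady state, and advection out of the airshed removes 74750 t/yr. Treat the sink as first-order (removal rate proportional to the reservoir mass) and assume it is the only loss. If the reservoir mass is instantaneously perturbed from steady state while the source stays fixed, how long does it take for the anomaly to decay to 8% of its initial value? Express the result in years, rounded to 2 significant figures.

0.11 yr

For a linear reservoir the anomaly decays as exp(−t/τ) with τ = M/F = 3177/74750 = 0.04250 yr.
exp(−t/τ) = 0.08 ⇒ t = −τ ln(0.08) = 0.04250 × 2.526 = 0.1073 yr.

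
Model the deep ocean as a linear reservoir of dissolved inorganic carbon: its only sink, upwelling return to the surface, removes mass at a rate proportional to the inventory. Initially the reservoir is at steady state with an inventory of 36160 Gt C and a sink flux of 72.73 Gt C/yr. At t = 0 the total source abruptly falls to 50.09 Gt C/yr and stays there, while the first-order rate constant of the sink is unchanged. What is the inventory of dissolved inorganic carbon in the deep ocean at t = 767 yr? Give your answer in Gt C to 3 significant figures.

27300 Gt C

The sink rate constant is k = F₀/M₀ = 72.73/36160 = 0.002011 yr⁻¹.
Solving dM/dt = F₁ − kM with M(0) = M₀ gives M(t) = F₁/k + (M₀ − F₁/k)·e^(−kt).
F₁/k = 50.09/0.002011 = 24904 Gt C; kt = 0.002011 × 767 = 1.543, e^(−kt) = 0.2138.
M(767) = 24904 + (36160 − 24904) × 0.2138 = 24904 + 2407 = 27310 Gt C.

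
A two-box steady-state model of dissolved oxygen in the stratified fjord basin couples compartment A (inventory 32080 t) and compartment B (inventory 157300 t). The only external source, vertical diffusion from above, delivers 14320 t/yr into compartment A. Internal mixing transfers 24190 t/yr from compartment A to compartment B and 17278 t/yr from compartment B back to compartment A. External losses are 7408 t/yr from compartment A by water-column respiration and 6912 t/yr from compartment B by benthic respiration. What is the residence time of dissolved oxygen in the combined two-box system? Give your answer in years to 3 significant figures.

13.2 yr

Residence time in the combined system uses the total inventory and the total *external* removal — internal exchanges between the two boxes cancel.
M_total = 32080 + 157300 = 189380 t.
ΣF_external_out = 7408 + 6912 = 14320 t/yr.
τ = M_total / ΣF_ext = 189380 / 14320 = 13.22 yr.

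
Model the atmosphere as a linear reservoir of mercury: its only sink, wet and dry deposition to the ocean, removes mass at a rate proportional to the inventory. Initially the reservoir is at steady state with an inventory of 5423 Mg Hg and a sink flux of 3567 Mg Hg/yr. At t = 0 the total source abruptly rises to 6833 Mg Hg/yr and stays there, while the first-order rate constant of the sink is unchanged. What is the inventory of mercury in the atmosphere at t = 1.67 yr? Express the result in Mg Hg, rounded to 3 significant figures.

The sink rate constant is k = F₀/M₀ = 3567/5423 = 0.6578 yr⁻¹.
Solving dM/dt = F₁ − kM with M(0) = M₀ gives M(t) = F₁/k + (M₀ − F₁/k)·e^(−kt).
F₁/k = 6833/0.6578 = 10388 Mg Hg; kt = 0.6578 × 1.67 = 1.098, e^(−kt) = 0.3334.
M(1.67) = 10388 + (5423 − 10388) × 0.3334 = 10388 − 1655 = 8733.0 Mg Hg.

8730 Mg Hg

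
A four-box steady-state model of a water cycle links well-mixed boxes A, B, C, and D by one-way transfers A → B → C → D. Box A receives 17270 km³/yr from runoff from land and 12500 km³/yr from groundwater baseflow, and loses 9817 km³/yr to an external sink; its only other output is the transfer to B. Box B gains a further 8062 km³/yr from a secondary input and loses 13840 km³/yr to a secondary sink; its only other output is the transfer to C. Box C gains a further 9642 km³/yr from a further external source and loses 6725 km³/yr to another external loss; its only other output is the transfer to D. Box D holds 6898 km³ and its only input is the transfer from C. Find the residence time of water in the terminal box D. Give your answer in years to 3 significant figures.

0.404 yr

Box A: F(A→B) = (17270 + 12500) − 9817 = 19953 km³/yr.
Box B: F(B→C) = (19953 + 8062) − 13840 = 14175 km³/yr.
Box C: F(C→D) = (14175 + 9642) − 6725 = 17092 km³/yr.
Box D throughput = its input = 17092 km³/yr; τ = 6898 / 17092 = 0.4036 yr.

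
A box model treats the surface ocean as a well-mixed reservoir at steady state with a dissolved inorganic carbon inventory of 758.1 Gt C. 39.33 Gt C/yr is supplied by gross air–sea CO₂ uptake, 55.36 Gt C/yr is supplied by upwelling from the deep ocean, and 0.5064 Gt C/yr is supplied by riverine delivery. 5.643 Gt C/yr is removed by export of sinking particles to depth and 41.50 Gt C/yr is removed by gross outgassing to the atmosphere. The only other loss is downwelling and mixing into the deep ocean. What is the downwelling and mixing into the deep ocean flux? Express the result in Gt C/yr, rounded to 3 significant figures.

At steady state ΣF_in = ΣF_out.
ΣF_in = 39.33 + 55.36 + 0.5064 = 95.196 Gt C/yr.
Downwelling and mixing into the deep ocean flux = ΣF_in − (5.643 + 41.50) = 95.196 − 47.14 = 48.05 Gt C/yr.

48.1 Gt C/yr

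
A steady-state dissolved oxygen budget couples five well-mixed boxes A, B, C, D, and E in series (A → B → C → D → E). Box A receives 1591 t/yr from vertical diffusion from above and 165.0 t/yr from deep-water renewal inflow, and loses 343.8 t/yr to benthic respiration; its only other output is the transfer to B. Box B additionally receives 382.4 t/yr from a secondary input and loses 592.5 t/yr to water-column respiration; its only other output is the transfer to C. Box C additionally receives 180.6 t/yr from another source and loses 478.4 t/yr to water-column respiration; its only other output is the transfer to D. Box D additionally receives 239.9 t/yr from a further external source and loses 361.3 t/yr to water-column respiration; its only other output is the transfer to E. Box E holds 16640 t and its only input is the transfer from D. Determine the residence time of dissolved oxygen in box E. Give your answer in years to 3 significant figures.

21.3 yr

Box A: F(A→B) = (1591 + 165.0) − 343.8 = 1412.2 t/yr.
Box B: F(B→C) = (1412.2 + 382.4) − 592.5 = 1202.1 t/yr.
Box C: F(C→D) = (1202.1 + 180.6) − 478.4 = 904.30 t/yr.
Box D: F(D→E) = (904.30 + 239.9) − 361.3 = 782.90 t/yr.
Box E throughput = its input = 782.90 t/yr; τ = 16640 / 782.90 = 21.25 yr.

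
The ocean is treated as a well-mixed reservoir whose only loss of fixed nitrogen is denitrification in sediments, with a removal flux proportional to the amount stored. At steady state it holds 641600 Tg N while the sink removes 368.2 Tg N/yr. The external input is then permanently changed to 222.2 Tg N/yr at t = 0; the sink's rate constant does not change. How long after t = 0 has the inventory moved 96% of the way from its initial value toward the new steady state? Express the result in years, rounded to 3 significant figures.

τ = M₀/F₀ = 641600/368.2 = 1743 yr.
The remaining gap fraction is e^(−t/τ); 96% covered ⇒ e^(−t/τ) = 0.0400.
t = −τ ln(0.0400) = 1743 × 3.219 = 5609 yr.

5610 yr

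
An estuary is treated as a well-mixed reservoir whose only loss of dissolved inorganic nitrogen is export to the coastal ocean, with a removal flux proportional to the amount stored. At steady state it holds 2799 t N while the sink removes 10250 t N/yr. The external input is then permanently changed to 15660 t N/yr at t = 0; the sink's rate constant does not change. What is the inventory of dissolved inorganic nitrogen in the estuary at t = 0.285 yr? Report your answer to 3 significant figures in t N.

Residence time τ = M₀/F₀ = 0.2731 yr. The eventual steady state is M_∞ = M₀·(F₁/F₀) = 2799 × 15660/10250 = 4276.3 t N.
The anomaly ΔM(t) = M(t) − M_∞ decays as ΔM₀·e^(−t/τ) with ΔM₀ = 2799 − 4276.3 = −1477 t N.
At t = 0.285 yr, e^(−t/τ) = e^(−1.044) = 0.3522, so ΔM = −520.3 t N and M = 4276.3 − 520.3 = 3756.1 t N.

3760 t N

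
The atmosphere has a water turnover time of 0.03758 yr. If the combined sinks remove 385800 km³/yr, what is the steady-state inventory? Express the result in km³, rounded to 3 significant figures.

14500 km³

τ = M/F ⇒ M = τ × F = 0.03758 × 385800 = 14500 km³.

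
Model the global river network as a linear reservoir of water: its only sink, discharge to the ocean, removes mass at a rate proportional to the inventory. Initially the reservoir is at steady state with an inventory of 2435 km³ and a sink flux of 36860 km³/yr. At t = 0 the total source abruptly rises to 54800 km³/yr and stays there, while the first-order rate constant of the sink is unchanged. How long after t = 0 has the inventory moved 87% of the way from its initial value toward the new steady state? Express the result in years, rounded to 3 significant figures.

τ = M₀/F₀ = 2435/36860 = 0.06606 yr.
The remaining gap fraction is e^(−t/τ); 87% covered ⇒ e^(−t/τ) = 0.130.
t = −τ ln(0.130) = 0.06606 × 2.040 = 0.1348 yr.

0.135 yr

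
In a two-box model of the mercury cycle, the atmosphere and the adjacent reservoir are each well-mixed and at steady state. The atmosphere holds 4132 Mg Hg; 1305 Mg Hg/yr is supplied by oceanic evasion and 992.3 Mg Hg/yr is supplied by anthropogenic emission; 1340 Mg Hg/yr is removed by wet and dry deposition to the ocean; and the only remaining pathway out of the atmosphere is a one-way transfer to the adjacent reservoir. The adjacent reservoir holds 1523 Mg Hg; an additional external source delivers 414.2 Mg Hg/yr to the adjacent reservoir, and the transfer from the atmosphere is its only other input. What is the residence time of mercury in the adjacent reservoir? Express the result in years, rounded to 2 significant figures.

1.1 yr

Balance the atmosphere: ΣF_in = 1305 + 992.3 = 2297.3 Mg Hg/yr.
Transfer to the adjacent reservoir = ΣF_in − (1340) = 957.30 Mg Hg/yr.
Total input to the adjacent reservoir = 957.30 + 414.2 = 1371.5 Mg Hg/yr; at steady state this equals its total output.
τ = M / F = 1523 / 1371.5 = 1.110 yr.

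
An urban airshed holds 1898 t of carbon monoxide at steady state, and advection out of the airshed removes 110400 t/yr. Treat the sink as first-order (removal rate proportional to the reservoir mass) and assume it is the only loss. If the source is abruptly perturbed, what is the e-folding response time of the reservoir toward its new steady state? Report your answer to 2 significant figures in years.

0.017 yr

For a linear reservoir the response time equals the residence time τ = M/F.
τ = 1898 / 110400 = 0.01719 yr.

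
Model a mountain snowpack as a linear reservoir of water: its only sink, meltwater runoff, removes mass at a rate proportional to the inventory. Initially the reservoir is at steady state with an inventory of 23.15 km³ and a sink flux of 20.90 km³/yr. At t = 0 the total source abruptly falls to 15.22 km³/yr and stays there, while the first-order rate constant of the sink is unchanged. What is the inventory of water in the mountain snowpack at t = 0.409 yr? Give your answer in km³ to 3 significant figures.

The sink rate constant is k = F₀/M₀ = 20.90/23.15 = 0.9028 yr⁻¹.
Solving dM/dt = F₁ − kM with M(0) = M₀ gives M(t) = F₁/k + (M₀ − F₁/k)·e^(−kt).
F₁/k = 15.22/0.9028 = 16.859 km³; kt = 0.9028 × 0.409 = 0.3692, e^(−kt) = 0.6913.
M(0.409) = 16.859 + (23.15 − 16.859) × 0.6913 = 16.859 + 4.349 = 21.208 km³.

21.2 km³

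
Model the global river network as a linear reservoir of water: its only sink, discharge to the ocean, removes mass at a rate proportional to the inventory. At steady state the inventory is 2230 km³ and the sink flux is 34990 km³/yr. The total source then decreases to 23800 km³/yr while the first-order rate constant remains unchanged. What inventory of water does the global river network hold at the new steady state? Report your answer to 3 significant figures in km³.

Rate constant k = F/M = 34990 / 2230 = 15.69 yr⁻¹.
At the new steady state, source = k·M_new ⇒ M_new = 23800 / 15.69 = 1517 km³.
(Equivalently M_new = M × F_new/F_old = 2230 × 23800/34990.)

1520 km³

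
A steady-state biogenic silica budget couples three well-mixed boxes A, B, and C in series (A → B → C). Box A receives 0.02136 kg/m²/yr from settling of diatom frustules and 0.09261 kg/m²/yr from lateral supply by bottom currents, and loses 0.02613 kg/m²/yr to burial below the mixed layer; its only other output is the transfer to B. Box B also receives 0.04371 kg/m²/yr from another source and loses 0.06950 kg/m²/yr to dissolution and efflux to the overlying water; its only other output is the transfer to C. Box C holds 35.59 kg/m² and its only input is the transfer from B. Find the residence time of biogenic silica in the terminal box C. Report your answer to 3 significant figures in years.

574 yr

Box A: F(A→B) = (0.02136 + 0.09261) − 0.02613 = 0.087840 kg/m²/yr.
Box B: F(B→C) = (0.087840 + 0.04371) − 0.06950 = 0.062050 kg/m²/yr.
Box C throughput = its input = 0.062050 kg/m²/yr; τ = 35.59 / 0.062050 = 573.6 yr.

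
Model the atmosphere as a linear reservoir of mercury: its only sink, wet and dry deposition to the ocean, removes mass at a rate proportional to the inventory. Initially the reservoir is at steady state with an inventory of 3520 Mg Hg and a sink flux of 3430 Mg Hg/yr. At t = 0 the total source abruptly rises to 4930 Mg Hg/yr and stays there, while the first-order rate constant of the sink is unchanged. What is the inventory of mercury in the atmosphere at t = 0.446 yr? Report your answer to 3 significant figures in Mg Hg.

4060 Mg Hg

The sink rate constant is k = F₀/M₀ = 3430/3520 = 0.9744 yr⁻¹.
Solving dM/dt = F₁ − kM with M(0) = M₀ gives M(t) = F₁/k + (M₀ − F₁/k)·e^(−kt).
F₁/k = 4930/0.9744 = 5059.4 Mg Hg; kt = 0.9744 × 0.446 = 0.4346, e^(−kt) = 0.6475.
M(0.446) = 5059.4 + (3520 − 5059.4) × 0.6475 = 5059.4 − 996.8 = 4062.6 Mg Hg.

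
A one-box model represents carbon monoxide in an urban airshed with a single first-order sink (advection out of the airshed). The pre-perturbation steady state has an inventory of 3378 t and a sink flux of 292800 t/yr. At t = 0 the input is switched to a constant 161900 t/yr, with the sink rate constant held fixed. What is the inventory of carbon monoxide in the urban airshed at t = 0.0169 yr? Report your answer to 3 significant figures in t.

Residence time τ = M₀/F₀ = 0.01154 yr. The eventual steady state is M_∞ = M₀·(F₁/F₀) = 3378 × 161900/292800 = 1867.8 t.
The anomaly ΔM(t) = M(t) − M_∞ decays as ΔM₀·e^(−t/τ) with ΔM₀ = 3378 − 1867.8 = 1510 t.
At t = 0.0169 yr, e^(−t/τ) = e^(−1.465) = 0.2311, so ΔM = 349.0 t and M = 1867.8 + 349.0 = 2216.8 t.

2220 t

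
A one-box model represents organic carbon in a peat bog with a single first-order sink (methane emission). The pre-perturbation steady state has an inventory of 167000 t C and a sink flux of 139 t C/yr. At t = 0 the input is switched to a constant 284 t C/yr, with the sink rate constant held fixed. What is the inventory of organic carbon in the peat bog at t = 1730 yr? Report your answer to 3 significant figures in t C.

Residence time τ = M₀/F₀ = 1201 yr. The eventual steady state is M_∞ = M₀·(F₁/F₀) = 167000 × 284/139 = 341210 t C.
The anomaly ΔM(t) = M(t) − M_∞ decays as ΔM₀·e^(−t/τ) with ΔM₀ = 167000 − 341210 = −174200 t C.
At t = 1730 yr, e^(−t/τ) = e^(−1.440) = 0.2369, so ΔM = −41280 t C and M = 341210 − 41280 = 299930 t C.

300000 t C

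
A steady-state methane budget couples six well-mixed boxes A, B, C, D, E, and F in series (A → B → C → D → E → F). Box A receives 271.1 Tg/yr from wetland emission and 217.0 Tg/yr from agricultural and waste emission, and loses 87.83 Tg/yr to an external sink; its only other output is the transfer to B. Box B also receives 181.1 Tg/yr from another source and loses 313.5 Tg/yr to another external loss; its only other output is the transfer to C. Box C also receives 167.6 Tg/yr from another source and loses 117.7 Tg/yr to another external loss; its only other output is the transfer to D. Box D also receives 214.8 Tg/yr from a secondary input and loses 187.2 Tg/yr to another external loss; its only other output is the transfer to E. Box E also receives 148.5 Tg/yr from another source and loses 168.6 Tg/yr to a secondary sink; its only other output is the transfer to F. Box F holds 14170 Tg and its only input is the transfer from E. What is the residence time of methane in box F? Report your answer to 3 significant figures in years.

Box A: F(A→B) = (271.1 + 217.0) − 87.83 = 400.27 Tg/yr.
Box B: F(B→C) = (400.27 + 181.1) − 313.5 = 267.87 Tg/yr.
Box C: F(C→D) = (267.87 + 167.6) − 117.7 = 317.77 Tg/yr.
Box D: F(D→E) = (317.77 + 214.8) − 187.2 = 345.37 Tg/yr.
Box E: F(E→F) = (345.37 + 148.5) − 168.6 = 325.27 Tg/yr.
Box F throughput = its input = 325.27 Tg/yr; τ = 14170 / 325.27 = 43.56 yr.

43.6 yr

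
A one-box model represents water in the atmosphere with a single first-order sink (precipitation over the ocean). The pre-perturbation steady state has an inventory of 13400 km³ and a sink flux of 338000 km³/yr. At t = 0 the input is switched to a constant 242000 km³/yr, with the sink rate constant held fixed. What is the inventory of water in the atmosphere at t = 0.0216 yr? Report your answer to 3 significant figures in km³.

11800 km³

The sink rate constant is k = F₀/M₀ = 338000/13400 = 25.22 yr⁻¹.
Solving dM/dt = F₁ − kM with M(0) = M₀ gives M(t) = F₁/k + (M₀ − F₁/k)·e^(−kt).
F₁/k = 242000/25.22 = 9594.1 km³; kt = 25.22 × 0.0216 = 0.5448, e^(−kt) = 0.5799.
M(0.0216) = 9594.1 + (13400 − 9594.1) × 0.5799 = 9594.1 + 2207 = 11801 km³.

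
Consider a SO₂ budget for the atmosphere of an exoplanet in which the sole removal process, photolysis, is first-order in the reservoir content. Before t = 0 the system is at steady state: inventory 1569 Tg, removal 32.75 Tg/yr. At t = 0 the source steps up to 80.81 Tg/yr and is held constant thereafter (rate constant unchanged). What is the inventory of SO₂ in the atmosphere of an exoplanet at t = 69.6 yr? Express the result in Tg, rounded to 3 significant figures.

3330 Tg

The sink rate constant is k = F₀/M₀ = 32.75/1569 = 0.02087 yr⁻¹.
Solving dM/dt = F₁ − kM with M(0) = M₀ gives M(t) = F₁/k + (M₀ − F₁/k)·e^(−kt).
F₁/k = 80.81/0.02087 = 3871.5 Tg; kt = 0.02087 × 69.6 = 1.453, e^(−kt) = 0.2339.
M(69.6) = 3871.5 + (1569 − 3871.5) × 0.2339 = 3871.5 − 538.6 = 3332.9 Tg.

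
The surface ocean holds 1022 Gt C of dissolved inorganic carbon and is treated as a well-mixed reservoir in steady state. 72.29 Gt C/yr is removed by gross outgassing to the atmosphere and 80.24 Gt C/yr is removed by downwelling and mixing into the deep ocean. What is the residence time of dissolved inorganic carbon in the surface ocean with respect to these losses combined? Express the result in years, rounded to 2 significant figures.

Total removal = 72.29 + 80.24 = 152.53 Gt C/yr.
τ = M / ΣF_out = 1022 / 152.53 = 6.700 yr.

6.7 yr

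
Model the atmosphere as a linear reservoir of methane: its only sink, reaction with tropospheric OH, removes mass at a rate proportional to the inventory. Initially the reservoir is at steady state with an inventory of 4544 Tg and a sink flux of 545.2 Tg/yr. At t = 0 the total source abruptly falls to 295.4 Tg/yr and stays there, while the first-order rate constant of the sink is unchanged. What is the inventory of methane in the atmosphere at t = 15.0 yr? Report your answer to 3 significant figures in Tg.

2810 Tg

The sink rate constant is k = F₀/M₀ = 545.2/4544 = 0.1200 yr⁻¹.
Solving dM/dt = F₁ − kM with M(0) = M₀ gives M(t) = F₁/k + (M₀ − F₁/k)·e^(−kt).
F₁/k = 295.4/0.1200 = 2462.0 Tg; kt = 0.1200 × 15.0 = 1.800, e^(−kt) = 0.1653.
M(15.0) = 2462.0 + (4544 − 2462.0) × 0.1653 = 2462.0 + 344.2 = 2806.3 Tg.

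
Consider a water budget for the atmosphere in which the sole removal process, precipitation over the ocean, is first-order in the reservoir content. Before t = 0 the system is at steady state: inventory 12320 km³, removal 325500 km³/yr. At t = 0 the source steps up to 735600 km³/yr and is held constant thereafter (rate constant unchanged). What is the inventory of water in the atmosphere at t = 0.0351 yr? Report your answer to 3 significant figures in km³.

τ = M₀/F₀ = 12320/325500 = 0.03785 yr; rate constant k = 1/τ.
New steady state M_∞ = F₁/k = F₁·τ = 735600 × 0.03785 = 27842 km³.
M(t) = M_∞ + (M₀ − M_∞)·e^(−t/τ); t/τ = 0.0351/0.03785 = 0.9274, so e^(−t/τ) = 0.3956.
M(t) = 27842 − 15520 × 0.3956 = 21702 km³.

21700 km³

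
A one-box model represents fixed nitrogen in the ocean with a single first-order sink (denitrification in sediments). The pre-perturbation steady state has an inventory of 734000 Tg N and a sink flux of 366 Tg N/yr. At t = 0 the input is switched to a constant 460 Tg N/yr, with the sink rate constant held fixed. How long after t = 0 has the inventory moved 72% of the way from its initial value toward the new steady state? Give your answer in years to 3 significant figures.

2550 yr

τ = M₀/F₀ = 734000/366 = 2005 yr.
The remaining gap fraction is e^(−t/τ); 72% covered ⇒ e^(−t/τ) = 0.280.
t = −τ ln(0.280) = 2005 × 1.273 = 2553 yr.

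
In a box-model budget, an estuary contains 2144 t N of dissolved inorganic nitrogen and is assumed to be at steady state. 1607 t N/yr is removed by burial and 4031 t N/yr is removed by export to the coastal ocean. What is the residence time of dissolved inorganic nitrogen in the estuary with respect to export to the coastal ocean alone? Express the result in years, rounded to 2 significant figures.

Residence time with respect to a single sink: τ = M / F_sink.
τ = 2144 / 4031 = 0.5319 yr.

0.53 yr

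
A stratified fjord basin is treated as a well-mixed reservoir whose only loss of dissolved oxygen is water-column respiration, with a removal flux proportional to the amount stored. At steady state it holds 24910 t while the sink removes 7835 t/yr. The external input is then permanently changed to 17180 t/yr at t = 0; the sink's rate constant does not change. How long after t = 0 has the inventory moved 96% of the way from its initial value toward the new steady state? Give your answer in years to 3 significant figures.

τ = M₀/F₀ = 24910/7835 = 3.179 yr.
The remaining gap fraction is e^(−t/τ); 96% covered ⇒ e^(−t/τ) = 0.0400.
t = −τ ln(0.0400) = 3.179 × 3.219 = 10.23 yr.

10.2 yr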